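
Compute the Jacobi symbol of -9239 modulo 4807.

1

(-9239|4807)
  = (375|4807)    [-9239 ≡ 375 mod 4807]
  = -(4807|375)    [QR: both ≡ 3 mod 4, sign flips]
  = -(307|375)    [4807 ≡ 307 mod 375]
  = (375|307)    [QR: both ≡ 3 mod 4, sign flips]
  = (68|307)    [375 ≡ 68 mod 307]
  = (17|307)    [307 ≡ 3 mod 8 ⇒ (2|307)^2 = +1]
  = (307|17)    [QR: 17 ≡ 1 mod 4, sign kept]
  = (1|17)    [307 ≡ 1 mod 17]
  = 1    [(1|17) = 1]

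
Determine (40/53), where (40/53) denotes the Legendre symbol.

1

(40/53)
  = -(5/53)    [53 ≡ 5 mod 8 ⇒ (2/53)^3 = -1]
  = -(53/5)    [QR: 5 ≡ 1 mod 4, sign kept]
  = -(3/5)    [53 ≡ 3 mod 5]
  = -(5/3)    [QR: 5 ≡ 1 mod 4, sign kept]
  = -(2/3)    [5 ≡ 2 mod 3]
  = (1/3)    [3 ≡ 3 mod 8 ⇒ (2/3) = -1]
  = 1    [(1/3) = 1]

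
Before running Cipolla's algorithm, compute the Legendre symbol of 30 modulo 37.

1

Factor out 2: 30 = 2·15. Since 37 ≡ 5 (mod 8), (2/37) = -1. Now have -(15/37).
37 ≡ 1 (mod 4), so quadratic reciprocity gives (15/37) = (37/15). Reduce: 37 ≡ 7 (mod 15). Now have -(7/15).
Both 7 ≡ 3 and 15 ≡ 3 (mod 4), so reciprocity gives (7/15) = -(15/7). Reduce: 15 ≡ 1 (mod 7). Now have (1/7).
(1/7) = 1. Collecting the sign factors: 1.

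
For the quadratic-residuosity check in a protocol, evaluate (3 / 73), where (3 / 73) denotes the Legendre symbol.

1

73 ≡ 1 (mod 4), so quadratic reciprocity gives (3 / 73) = (73 / 3). Reduce: 73 ≡ 1 (mod 3). Now have (1 / 3).
(1 / 3) = 1. Collecting the sign factors: 1.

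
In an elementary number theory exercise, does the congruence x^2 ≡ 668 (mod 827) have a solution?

yes

(668/827)
  = (167/827)    [827 ≡ 3 mod 8 ⇒ (2/827)^2 = +1]
  = -(827/167)    [QR: both ≡ 3 mod 4, sign flips]
  = -(159/167)    [827 ≡ 159 mod 167]
  = (167/159)    [QR: both ≡ 3 mod 4, sign flips]
  = (8/159)    [167 ≡ 8 mod 159]
  = (1/159)    [159 ≡ 7 mod 8 ⇒ (2/159)^3 = +1]
  = 1    [(1/159) = 1]
(668/827) = 1, and 827 is prime, so 668 is a quadratic residue mod 827.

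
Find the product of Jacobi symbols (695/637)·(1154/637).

-1

By multiplicativity, (695·1154/637) = (695/637)·(1154/637).
First factor (695/637):
(695/637)
  = (58/637)    [695 ≡ 58 mod 637]
  = -(29/637)    [637 ≡ 5 mod 8 ⇒ (2/637) = -1]
  = -(637/29)    [QR: 29 ≡ 1 mod 4, sign kept]
  = -(28/29)    [637 ≡ 28 mod 29]
  = -(7/29)    [29 ≡ 5 mod 8 ⇒ (2/29)^2 = +1]
  = -(29/7)    [QR: 29 ≡ 1 mod 4, sign kept]
  = -(1/7)    [29 ≡ 1 mod 7]
  = -1    [(1/7) = 1]
Second factor (1154/637):
(1154/637)
  = (517/637)    [1154 ≡ 517 mod 637]
  = (637/517)    [QR: 517 ≡ 1 mod 4, sign kept]
  = (120/517)    [637 ≡ 120 mod 517]
  = -(15/517)    [517 ≡ 5 mod 8 ⇒ (2/517)^3 = -1]
  = -(517/15)    [QR: 517 ≡ 1 mod 4, sign kept]
  = -(7/15)    [517 ≡ 7 mod 15]
  = (15/7)    [QR: both ≡ 3 mod 4, sign flips]
  = (1/7)    [15 ≡ 1 mod 7]
  = 1    [(1/7) = 1]
Product: (-1)·(1) = -1.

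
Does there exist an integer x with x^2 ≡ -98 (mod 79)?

Reduce the numerator: -98 ≡ 60 (mod 79), so (-98|79) = (60|79).
Factor out 2: 60 = 2^2·15. Since 79 ≡ 7 (mod 8), (2|79) = +1, and (2|79)^2 = +1. Now have (15|79).
Both 15 ≡ 3 and 79 ≡ 3 (mod 4), so reciprocity gives (15|79) = -(79|15). Reduce: 79 ≡ 4 (mod 15). Now have -(4|15).
Factor out 2: 4 = 2^2. Since 15 ≡ 7 (mod 8), (2|15) = +1, and (2|15)^2 = +1. Now have -(1|15).
(1|15) = 1. Collecting the sign factors: -1.
(-98|79) = -1, and 79 is prime, so -98 is not a quadratic residue mod 79.

no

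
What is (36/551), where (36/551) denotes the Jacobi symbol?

1

(36/551)
  = (9/551)    [551 ≡ 7 mod 8 ⇒ (2/551)^2 = +1]
  = (551/9)    [QR: 9 ≡ 1 mod 4, sign kept]
  = (2/9)    [551 ≡ 2 mod 9]
  = (1/9)    [9 ≡ 1 mod 8 ⇒ (2/9) = +1]
  = 1    [(1/9) = 1]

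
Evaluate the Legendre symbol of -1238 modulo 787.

-1

(-1238|787)
  = (336|787)    [-1238 ≡ 336 mod 787]
  = (21|787)    [787 ≡ 3 mod 8 ⇒ (2|787)^4 = +1]
  = (787|21)    [QR: 21 ≡ 1 mod 4, sign kept]
  = (10|21)    [787 ≡ 10 mod 21]
  = -(5|21)    [21 ≡ 5 mod 8 ⇒ (2|21) = -1]
  = -(21|5)    [QR: 5 ≡ 1 mod 4, sign kept]
  = -(1|5)    [21 ≡ 1 mod 5]
  = -1    [(1|5) = 1]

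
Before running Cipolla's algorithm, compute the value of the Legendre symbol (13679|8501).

Reduce the numerator: 13679 ≡ 5178 (mod 8501), so (13679|8501) = (5178|8501).
Factor out 2: 5178 = 2·2589. Since 8501 ≡ 5 (mod 8), (2|8501) = -1. Now have -(2589|8501).
2589 ≡ 1 (mod 4), so quadratic reciprocity gives (2589|8501) = (8501|2589). Reduce: 8501 ≡ 734 (mod 2589). Now have -(734|2589).
Factor out 2: 734 = 2·367. Since 2589 ≡ 5 (mod 8), (2|2589) = -1. Now have (367|2589).
2589 ≡ 1 (mod 4), so quadratic reciprocity gives (367|2589) = (2589|367). Reduce: 2589 ≡ 20 (mod 367). Now have (20|367).
Factor out 2: 20 = 2^2·5. Since 367 ≡ 7 (mod 8), (2|367) = +1, and (2|367)^2 = +1. Now have (5|367).
5 ≡ 1 (mod 4), so quadratic reciprocity gives (5|367) = (367|5). Reduce: 367 ≡ 2 (mod 5). Now have (2|5).
Factor out 2: 2 = 2. Since 5 ≡ 5 (mod 8), (2|5) = -1. Now have -(1|5).
(1|5) = 1. Collecting the sign factors: -1.

-1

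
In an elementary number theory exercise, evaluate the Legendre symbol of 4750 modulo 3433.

1

(4750/3433)
  = (1317/3433)    [4750 ≡ 1317 mod 3433]
  = (3433/1317)    [QR: 1317 ≡ 1 mod 4, sign kept]
  = (799/1317)    [3433 ≡ 799 mod 1317]
  = (1317/799)    [QR: 1317 ≡ 1 mod 4, sign kept]
  = (518/799)    [1317 ≡ 518 mod 799]
  = (259/799)    [799 ≡ 7 mod 8 ⇒ (2/799) = +1]
  = -(799/259)    [QR: both ≡ 3 mod 4, sign flips]
  = -(22/259)    [799 ≡ 22 mod 259]
  = (11/259)    [259 ≡ 3 mod 8 ⇒ (2/259) = -1]
  = -(259/11)    [QR: both ≡ 3 mod 4, sign flips]
  = -(6/11)    [259 ≡ 6 mod 11]
  = (3/11)    [11 ≡ 3 mod 8 ⇒ (2/11) = -1]
  = -(11/3)    [QR: both ≡ 3 mod 4, sign flips]
  = -(2/3)    [11 ≡ 2 mod 3]
  = (1/3)    [3 ≡ 3 mod 8 ⇒ (2/3) = -1]
  = 1    [(1/3) = 1]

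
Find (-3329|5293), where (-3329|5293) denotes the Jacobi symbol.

-1

(-3329|5293)
  = (3329|5293)    [5293 ≡ 1 mod 4 ⇒ (-1|5293) = +1]
  = (5293|3329)    [QR: 3329 ≡ 1 mod 4, sign kept]
  = (1964|3329)    [5293 ≡ 1964 mod 3329]
  = (491|3329)    [3329 ≡ 1 mod 8 ⇒ (2|3329)^2 = +1]
  = (3329|491)    [QR: 3329 ≡ 1 mod 4, sign kept]
  = (383|491)    [3329 ≡ 383 mod 491]
  = -(491|383)    [QR: both ≡ 3 mod 4, sign flips]
  = -(108|383)    [491 ≡ 108 mod 383]
  = -(27|383)    [383 ≡ 7 mod 8 ⇒ (2|383)^2 = +1]
  = (383|27)    [QR: both ≡ 3 mod 4, sign flips]
  = (5|27)    [383 ≡ 5 mod 27]
  = (27|5)    [QR: 5 ≡ 1 mod 4, sign kept]
  = (2|5)    [27 ≡ 2 mod 5]
  = -(1|5)    [5 ≡ 5 mod 8 ⇒ (2|5) = -1]
  = -1    [(1|5) = 1]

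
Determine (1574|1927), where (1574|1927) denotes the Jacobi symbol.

Factor out 2: 1574 = 2·787. Since 1927 ≡ 7 (mod 8), (2|1927) = +1. Now have (787|1927).
Both 787 ≡ 3 and 1927 ≡ 3 (mod 4), so reciprocity gives (787|1927) = -(1927|787). Reduce: 1927 ≡ 353 (mod 787). Now have -(353|787).
353 ≡ 1 (mod 4), so quadratic reciprocity gives (353|787) = (787|353). Reduce: 787 ≡ 81 (mod 353). Now have -(81|353).
81 ≡ 1 (mod 4), so quadratic reciprocity gives (81|353) = (353|81). Reduce: 353 ≡ 29 (mod 81). Now have -(29|81).
29 ≡ 1 (mod 4), so quadratic reciprocity gives (29|81) = (81|29). Reduce: 81 ≡ 23 (mod 29). Now have -(23|29).
29 ≡ 1 (mod 4), so quadratic reciprocity gives (23|29) = (29|23). Reduce: 29 ≡ 6 (mod 23). Now have -(6|23).
Factor out 2: 6 = 2·3. Since 23 ≡ 7 (mod 8), (2|23) = +1. Now have -(3|23).
Both 3 ≡ 3 and 23 ≡ 3 (mod 4), so reciprocity gives (3|23) = -(23|3). Reduce: 23 ≡ 2 (mod 3). Now have (2|3).
Factor out 2: 2 = 2. Since 3 ≡ 3 (mod 8), (2|3) = -1. Now have -(1|3).
(1|3) = 1. Collecting the sign factors: -1.

-1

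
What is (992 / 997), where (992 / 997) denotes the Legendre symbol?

-1

(992 / 997)
  = -(31 / 997)    [997 ≡ 5 mod 8 ⇒ (2 / 997)^5 = -1]
  = -(997 / 31)    [QR: 997 ≡ 1 mod 4, sign kept]
  = -(5 / 31)    [997 ≡ 5 mod 31]
  = -(31 / 5)    [QR: 5 ≡ 1 mod 4, sign kept]
  = -(1 / 5)    [31 ≡ 1 mod 5]
  = -1    [(1 / 5) = 1]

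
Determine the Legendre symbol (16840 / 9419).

1

Reduce the numerator: 16840 ≡ 7421 (mod 9419), so (16840 / 9419) = (7421 / 9419).
7421 ≡ 1 (mod 4), so quadratic reciprocity gives (7421 / 9419) = (9419 / 7421). Reduce: 9419 ≡ 1998 (mod 7421). Now have (1998 / 7421).
Factor out 2: 1998 = 2·999. Since 7421 ≡ 5 (mod 8), (2 / 7421) = -1. Now have -(999 / 7421).
7421 ≡ 1 (mod 4), so quadratic reciprocity gives (999 / 7421) = (7421 / 999). Reduce: 7421 ≡ 428 (mod 999). Now have -(428 / 999).
Factor out 2: 428 = 2^2·107. Since 999 ≡ 7 (mod 8), (2 / 999) = +1, and (2 / 999)^2 = +1. Now have -(107 / 999).
Both 107 ≡ 3 and 999 ≡ 3 (mod 4), so reciprocity gives (107 / 999) = -(999 / 107). Reduce: 999 ≡ 36 (mod 107). Now have (36 / 107).
Factor out 2: 36 = 2^2·9. Since 107 ≡ 3 (mod 8), (2 / 107) = -1, and (2 / 107)^2 = +1. Now have (9 / 107).
9 ≡ 1 (mod 4), so quadratic reciprocity gives (9 / 107) = (107 / 9). Reduce: 107 ≡ 8 (mod 9). Now have (8 / 9).
Factor out 2: 8 = 2^3. Since 9 ≡ 1 (mod 8), (2 / 9) = +1, and (2 / 9)^3 = +1. Now have (1 / 9).
(1 / 9) = 1. Collecting the sign factors: 1.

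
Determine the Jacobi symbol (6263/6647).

Both 6263 ≡ 3 and 6647 ≡ 3 (mod 4), so reciprocity gives (6263/6647) = -(6647/6263). Reduce: 6647 ≡ 384 (mod 6263). Now have -(384/6263).
Factor out 2: 384 = 2^7·3. Since 6263 ≡ 7 (mod 8), (2/6263) = +1, and (2/6263)^7 = +1. Now have -(3/6263).
Both 3 ≡ 3 and 6263 ≡ 3 (mod 4), so reciprocity gives (3/6263) = -(6263/3). Reduce: 6263 ≡ 2 (mod 3). Now have (2/3).
Factor out 2: 2 = 2. Since 3 ≡ 3 (mod 8), (2/3) = -1. Now have -(1/3).
(1/3) = 1. Collecting the sign factors: -1.

-1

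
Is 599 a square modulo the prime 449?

no

(599|449)
  = (150|449)    [599 ≡ 150 mod 449]
  = (75|449)    [449 ≡ 1 mod 8 ⇒ (2|449) = +1]
  = (449|75)    [QR: 449 ≡ 1 mod 4, sign kept]
  = (74|75)    [449 ≡ 74 mod 75]
  = -(37|75)    [75 ≡ 3 mod 8 ⇒ (2|75) = -1]
  = -(75|37)    [QR: 37 ≡ 1 mod 4, sign kept]
  = -(1|37)    [75 ≡ 1 mod 37]
  = -1    [(1|37) = 1]
The Legendre symbol is -1, so x^2 ≡ 599 (mod 449) has no solution.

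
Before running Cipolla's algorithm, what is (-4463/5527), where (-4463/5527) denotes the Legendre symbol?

1

(-4463/5527)
  = (1064/5527)    [-4463 ≡ 1064 mod 5527]
  = (133/5527)    [5527 ≡ 7 mod 8 ⇒ (2/5527)^3 = +1]
  = (5527/133)    [QR: 133 ≡ 1 mod 4, sign kept]
  = (74/133)    [5527 ≡ 74 mod 133]
  = -(37/133)    [133 ≡ 5 mod 8 ⇒ (2/133) = -1]
  = -(133/37)    [QR: 37 ≡ 1 mod 4, sign kept]
  = -(22/37)    [133 ≡ 22 mod 37]
  = (11/37)    [37 ≡ 5 mod 8 ⇒ (2/37) = -1]
  = (37/11)    [QR: 37 ≡ 1 mod 4, sign kept]
  = (4/11)    [37 ≡ 4 mod 11]
  = (1/11)    [11 ≡ 3 mod 8 ⇒ (2/11)^2 = +1]
  = 1    [(1/11) = 1]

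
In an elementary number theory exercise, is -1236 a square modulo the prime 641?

no

(-1236/641)
  = (1236/641)    [641 ≡ 1 mod 4 ⇒ (-1/641) = +1]
  = (595/641)    [1236 ≡ 595 mod 641]
  = (641/595)    [QR: 641 ≡ 1 mod 4, sign kept]
  = (46/595)    [641 ≡ 46 mod 595]
  = -(23/595)    [595 ≡ 3 mod 8 ⇒ (2/595) = -1]
  = (595/23)    [QR: both ≡ 3 mod 4, sign flips]
  = (20/23)    [595 ≡ 20 mod 23]
  = (5/23)    [23 ≡ 7 mod 8 ⇒ (2/23)^2 = +1]
  = (23/5)    [QR: 5 ≡ 1 mod 4, sign kept]
  = (3/5)    [23 ≡ 3 mod 5]
  = (5/3)    [QR: 5 ≡ 1 mod 4, sign kept]
  = (2/3)    [5 ≡ 2 mod 3]
  = -(1/3)    [3 ≡ 3 mod 8 ⇒ (2/3) = -1]
  = -1    [(1/3) = 1]
(-1236/641) = -1, and 641 is prime, so -1236 is not a quadratic residue mod 641.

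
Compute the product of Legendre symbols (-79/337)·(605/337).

-1

By multiplicativity, (-79·605/337) = (-79/337)·(605/337).
First factor (-79/337):
(-79/337)
  = (79/337)    [337 ≡ 1 mod 4 ⇒ (-1/337) = +1]
  = (337/79)    [QR: 337 ≡ 1 mod 4, sign kept]
  = (21/79)    [337 ≡ 21 mod 79]
  = (79/21)    [QR: 21 ≡ 1 mod 4, sign kept]
  = (16/21)    [79 ≡ 16 mod 21]
  = (1/21)    [21 ≡ 5 mod 8 ⇒ (2/21)^4 = +1]
  = 1    [(1/21) = 1]
Second factor (605/337):
(605/337)
  = (268/337)    [605 ≡ 268 mod 337]
  = (67/337)    [337 ≡ 1 mod 8 ⇒ (2/337)^2 = +1]
  = (337/67)    [QR: 337 ≡ 1 mod 4, sign kept]
  = (2/67)    [337 ≡ 2 mod 67]
  = -(1/67)    [67 ≡ 3 mod 8 ⇒ (2/67) = -1]
  = -1    [(1/67) = 1]
Product: (1)·(-1) = -1.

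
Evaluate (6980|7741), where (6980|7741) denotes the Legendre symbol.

-1

Factor out 2: 6980 = 2^2·1745. Since 7741 ≡ 5 (mod 8), (2|7741) = -1, and (2|7741)^2 = +1. Now have (1745|7741).
1745 ≡ 1 (mod 4), so quadratic reciprocity gives (1745|7741) = (7741|1745). Reduce: 7741 ≡ 761 (mod 1745). Now have (761|1745).
761 ≡ 1 (mod 4), so quadratic reciprocity gives (761|1745) = (1745|761). Reduce: 1745 ≡ 223 (mod 761). Now have (223|761).
761 ≡ 1 (mod 4), so quadratic reciprocity gives (223|761) = (761|223). Reduce: 761 ≡ 92 (mod 223). Now have (92|223).
Factor out 2: 92 = 2^2·23. Since 223 ≡ 7 (mod 8), (2|223) = +1, and (2|223)^2 = +1. Now have (23|223).
Both 23 ≡ 3 and 223 ≡ 3 (mod 4), so reciprocity gives (23|223) = -(223|23). Reduce: 223 ≡ 16 (mod 23). Now have -(16|23).
Factor out 2: 16 = 2^4. Since 23 ≡ 7 (mod 8), (2|23) = +1, and (2|23)^4 = +1. Now have -(1|23).
(1|23) = 1. Collecting the sign factors: -1.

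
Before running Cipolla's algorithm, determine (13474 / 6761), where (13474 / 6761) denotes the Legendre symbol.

(13474 / 6761)
  = (6713 / 6761)    [13474 ≡ 6713 mod 6761]
  = (6761 / 6713)    [QR: 6713 ≡ 1 mod 4, sign kept]
  = (48 / 6713)    [6761 ≡ 48 mod 6713]
  = (3 / 6713)    [6713 ≡ 1 mod 8 ⇒ (2 / 6713)^4 = +1]
  = (6713 / 3)    [QR: 6713 ≡ 1 mod 4, sign kept]
  = (2 / 3)    [6713 ≡ 2 mod 3]
  = -(1 / 3)    [3 ≡ 3 mod 8 ⇒ (2 / 3) = -1]
  = -1    [(1 / 3) = 1]

-1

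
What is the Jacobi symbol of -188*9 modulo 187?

-1

By multiplicativity, (-188·9 / 187) = (-188 / 187)·(9 / 187).
First factor (-188 / 187):
(-188 / 187)
  = -(188 / 187)    [187 ≡ 3 mod 4 ⇒ (-1 / 187) = -1]
  = -(1 / 187)    [188 ≡ 1 mod 187]
  = -1    [(1 / 187) = 1]
Second factor (9 / 187):
(9 / 187)
  = (187 / 9)    [QR: 9 ≡ 1 mod 4, sign kept]
  = (7 / 9)    [187 ≡ 7 mod 9]
  = (9 / 7)    [QR: 9 ≡ 1 mod 4, sign kept]
  = (2 / 7)    [9 ≡ 2 mod 7]
  = (1 / 7)    [7 ≡ 7 mod 8 ⇒ (2 / 7) = +1]
  = 1    [(1 / 7) = 1]
Product: (-1)·(1) = -1.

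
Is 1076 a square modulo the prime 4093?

yes

Factor out 2: 1076 = 2^2·269. Since 4093 ≡ 5 (mod 8), (2|4093) = -1, and (2|4093)^2 = +1. Now have (269|4093).
269 ≡ 1 (mod 4), so quadratic reciprocity gives (269|4093) = (4093|269). Reduce: 4093 ≡ 58 (mod 269). Now have (58|269).
Factor out 2: 58 = 2·29. Since 269 ≡ 5 (mod 8), (2|269) = -1. Now have -(29|269).
29 ≡ 1 (mod 4), so quadratic reciprocity gives (29|269) = (269|29). Reduce: 269 ≡ 8 (mod 29). Now have -(8|29).
Factor out 2: 8 = 2^3. Since 29 ≡ 5 (mod 8), (2|29) = -1, and (2|29)^3 = -1. Now have (1|29).
(1|29) = 1. Collecting the sign factors: 1.
The Legendre symbol is 1, so x^2 ≡ 1076 (mod 4093) has solution.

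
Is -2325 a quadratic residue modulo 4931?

yes

Pull out -1: (-2325/4931) = (-1/4931)·(2325/4931). Since 4931 ≡ 3 (mod 4), (-1/4931) = -1. Now have -(2325/4931).
2325 ≡ 1 (mod 4), so quadratic reciprocity gives (2325/4931) = (4931/2325). Reduce: 4931 ≡ 281 (mod 2325). Now have -(281/2325).
281 ≡ 1 (mod 4), so quadratic reciprocity gives (281/2325) = (2325/281). Reduce: 2325 ≡ 77 (mod 281). Now have -(77/281).
77 ≡ 1 (mod 4), so quadratic reciprocity gives (77/281) = (281/77). Reduce: 281 ≡ 50 (mod 77). Now have -(50/77).
Factor out 2: 50 = 2·25. Since 77 ≡ 5 (mod 8), (2/77) = -1. Now have (25/77).
25 ≡ 1 (mod 4), so quadratic reciprocity gives (25/77) = (77/25). Reduce: 77 ≡ 2 (mod 25). Now have (2/25).
Factor out 2: 2 = 2. Since 25 ≡ 1 (mod 8), (2/25) = +1. Now have (1/25).
(1/25) = 1. Collecting the sign factors: 1.
(-2325/4931) = 1, and 4931 is prime, so -2325 is a quadratic residue mod 4931.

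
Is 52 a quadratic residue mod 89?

no

(52|89)
  = (13|89)    [89 ≡ 1 mod 8 ⇒ (2|89)^2 = +1]
  = (89|13)    [QR: 13 ≡ 1 mod 4, sign kept]
  = (11|13)    [89 ≡ 11 mod 13]
  = (13|11)    [QR: 13 ≡ 1 mod 4, sign kept]
  = (2|11)    [13 ≡ 2 mod 11]
  = -(1|11)    [11 ≡ 3 mod 8 ⇒ (2|11) = -1]
  = -1    [(1|11) = 1]
The Legendre symbol is -1, so x^2 ≡ 52 (mod 89) has no solution.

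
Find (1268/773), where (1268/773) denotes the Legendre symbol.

-1

(1268/773)
  = (495/773)    [1268 ≡ 495 mod 773]
  = (773/495)    [QR: 773 ≡ 1 mod 4, sign kept]
  = (278/495)    [773 ≡ 278 mod 495]
  = (139/495)    [495 ≡ 7 mod 8 ⇒ (2/495) = +1]
  = -(495/139)    [QR: both ≡ 3 mod 4, sign flips]
  = -(78/139)    [495 ≡ 78 mod 139]
  = (39/139)    [139 ≡ 3 mod 8 ⇒ (2/139) = -1]
  = -(139/39)    [QR: both ≡ 3 mod 4, sign flips]
  = -(22/39)    [139 ≡ 22 mod 39]
  = -(11/39)    [39 ≡ 7 mod 8 ⇒ (2/39) = +1]
  = (39/11)    [QR: both ≡ 3 mod 4, sign flips]
  = (6/11)    [39 ≡ 6 mod 11]
  = -(3/11)    [11 ≡ 3 mod 8 ⇒ (2/11) = -1]
  = (11/3)    [QR: both ≡ 3 mod 4, sign flips]
  = (2/3)    [11 ≡ 2 mod 3]
  = -(1/3)    [3 ≡ 3 mod 8 ⇒ (2/3) = -1]
  = -1    [(1/3) = 1]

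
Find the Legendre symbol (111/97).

-1

(111/97)
  = (14/97)    [111 ≡ 14 mod 97]
  = (7/97)    [97 ≡ 1 mod 8 ⇒ (2/97) = +1]
  = (97/7)    [QR: 97 ≡ 1 mod 4, sign kept]
  = (6/7)    [97 ≡ 6 mod 7]
  = (3/7)    [7 ≡ 7 mod 8 ⇒ (2/7) = +1]
  = -(7/3)    [QR: both ≡ 3 mod 4, sign flips]
  = -(1/3)    [7 ≡ 1 mod 3]
  = -1    [(1/3) = 1]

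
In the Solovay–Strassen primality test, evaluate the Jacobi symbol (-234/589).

Pull out -1: (-234/589) = (-1/589)·(234/589). Since 589 ≡ 1 (mod 4), (-1/589) = +1. Now have (234/589).
Factor out 2: 234 = 2·117. Since 589 ≡ 5 (mod 8), (2/589) = -1. Now have -(117/589).
117 ≡ 1 (mod 4), so quadratic reciprocity gives (117/589) = (589/117). Reduce: 589 ≡ 4 (mod 117). Now have -(4/117).
Factor out 2: 4 = 2^2. Since 117 ≡ 5 (mod 8), (2/117) = -1, and (2/117)^2 = +1. Now have -(1/117).
(1/117) = 1. Collecting the sign factors: -1.

-1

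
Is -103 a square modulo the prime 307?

no

Reduce the numerator: -103 ≡ 204 (mod 307), so (-103|307) = (204|307).
Factor out 2: 204 = 2^2·51. Since 307 ≡ 3 (mod 8), (2|307) = -1, and (2|307)^2 = +1. Now have (51|307).
Both 51 ≡ 3 and 307 ≡ 3 (mod 4), so reciprocity gives (51|307) = -(307|51). Reduce: 307 ≡ 1 (mod 51). Now have -(1|51).
(1|51) = 1. Collecting the sign factors: -1.
The Legendre symbol is -1, so x^2 ≡ -103 (mod 307) has no solution.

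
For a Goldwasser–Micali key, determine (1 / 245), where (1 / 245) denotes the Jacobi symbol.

(1 / 245) = 1. Collecting the sign factors: 1.

1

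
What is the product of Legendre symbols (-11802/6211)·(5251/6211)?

1

By multiplicativity, (-11802·5251/6211) = (-11802/6211)·(5251/6211).
First factor (-11802/6211):
(-11802/6211)
  = -(11802/6211)    [6211 ≡ 3 mod 4 ⇒ (-1/6211) = -1]
  = -(5591/6211)    [11802 ≡ 5591 mod 6211]
  = (6211/5591)    [QR: both ≡ 3 mod 4, sign flips]
  = (620/5591)    [6211 ≡ 620 mod 5591]
  = (155/5591)    [5591 ≡ 7 mod 8 ⇒ (2/5591)^2 = +1]
  = -(5591/155)    [QR: both ≡ 3 mod 4, sign flips]
  = -(11/155)    [5591 ≡ 11 mod 155]
  = (155/11)    [QR: both ≡ 3 mod 4, sign flips]
  = (1/11)    [155 ≡ 1 mod 11]
  = 1    [(1/11) = 1]
Second factor (5251/6211):
(5251/6211)
  = -(6211/5251)    [QR: both ≡ 3 mod 4, sign flips]
  = -(960/5251)    [6211 ≡ 960 mod 5251]
  = -(15/5251)    [5251 ≡ 3 mod 8 ⇒ (2/5251)^6 = +1]
  = (5251/15)    [QR: both ≡ 3 mod 4, sign flips]
  = (1/15)    [5251 ≡ 1 mod 15]
  = 1    [(1/15) = 1]
Product: (1)·(1) = 1.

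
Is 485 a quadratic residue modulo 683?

no

485 ≡ 1 (mod 4), so quadratic reciprocity gives (485/683) = (683/485). Reduce: 683 ≡ 198 (mod 485). Now have (198/485).
Factor out 2: 198 = 2·99. Since 485 ≡ 5 (mod 8), (2/485) = -1. Now have -(99/485).
485 ≡ 1 (mod 4), so quadratic reciprocity gives (99/485) = (485/99). Reduce: 485 ≡ 89 (mod 99). Now have -(89/99).
89 ≡ 1 (mod 4), so quadratic reciprocity gives (89/99) = (99/89). Reduce: 99 ≡ 10 (mod 89). Now have -(10/89).
Factor out 2: 10 = 2·5. Since 89 ≡ 1 (mod 8), (2/89) = +1. Now have -(5/89).
5 ≡ 1 (mod 4), so quadratic reciprocity gives (5/89) = (89/5). Reduce: 89 ≡ 4 (mod 5). Now have -(4/5).
Factor out 2: 4 = 2^2. Since 5 ≡ 5 (mod 8), (2/5) = -1, and (2/5)^2 = +1. Now have -(1/5).
(1/5) = 1. Collecting the sign factors: -1.
(485/683) = -1, and 683 is prime, so 485 is not a quadratic residue mod 683.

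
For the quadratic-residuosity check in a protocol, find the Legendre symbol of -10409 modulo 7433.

(-10409/7433)
  = (10409/7433)    [7433 ≡ 1 mod 4 ⇒ (-1/7433) = +1]
  = (2976/7433)    [10409 ≡ 2976 mod 7433]
  = (93/7433)    [7433 ≡ 1 mod 8 ⇒ (2/7433)^5 = +1]
  = (7433/93)    [QR: 93 ≡ 1 mod 4, sign kept]
  = (86/93)    [7433 ≡ 86 mod 93]
  = -(43/93)    [93 ≡ 5 mod 8 ⇒ (2/93) = -1]
  = -(93/43)    [QR: 93 ≡ 1 mod 4, sign kept]
  = -(7/43)    [93 ≡ 7 mod 43]
  = (43/7)    [QR: both ≡ 3 mod 4, sign flips]
  = (1/7)    [43 ≡ 1 mod 7]
  = 1    [(1/7) = 1]

1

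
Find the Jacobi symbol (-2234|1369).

Pull out -1: (-2234|1369) = (-1|1369)·(2234|1369). Since 1369 ≡ 1 (mod 4), (-1|1369) = +1. Now have (2234|1369).
Reduce the numerator: 2234 ≡ 865 (mod 1369), so (2234|1369) = (865|1369).
865 ≡ 1 (mod 4), so quadratic reciprocity gives (865|1369) = (1369|865). Reduce: 1369 ≡ 504 (mod 865). Now have (504|865).
Factor out 2: 504 = 2^3·63. Since 865 ≡ 1 (mod 8), (2|865) = +1, and (2|865)^3 = +1. Now have (63|865).
865 ≡ 1 (mod 4), so quadratic reciprocity gives (63|865) = (865|63). Reduce: 865 ≡ 46 (mod 63). Now have (46|63).
Factor out 2: 46 = 2·23. Since 63 ≡ 7 (mod 8), (2|63) = +1. Now have (23|63).
Both 23 ≡ 3 and 63 ≡ 3 (mod 4), so reciprocity gives (23|63) = -(63|23). Reduce: 63 ≡ 17 (mod 23). Now have -(17|23).
17 ≡ 1 (mod 4), so quadratic reciprocity gives (17|23) = (23|17). Reduce: 23 ≡ 6 (mod 17). Now have -(6|17).
Factor out 2: 6 = 2·3. Since 17 ≡ 1 (mod 8), (2|17) = +1. Now have -(3|17).
17 ≡ 1 (mod 4), so quadratic reciprocity gives (3|17) = (17|3). Reduce: 17 ≡ 2 (mod 3). Now have -(2|3).
Factor out 2: 2 = 2. Since 3 ≡ 3 (mod 8), (2|3) = -1. Now have (1|3).
(1|3) = 1. Collecting the sign factors: 1.

1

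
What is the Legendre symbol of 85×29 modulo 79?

By multiplicativity, (85·29/79) = (85/79)·(29/79).
First factor (85/79):
(85/79)
  = (6/79)    [85 ≡ 6 mod 79]
  = (3/79)    [79 ≡ 7 mod 8 ⇒ (2/79) = +1]
  = -(79/3)    [QR: both ≡ 3 mod 4, sign flips]
  = -(1/3)    [79 ≡ 1 mod 3]
  = -1    [(1/3) = 1]
Second factor (29/79):
(29/79)
  = (79/29)    [QR: 29 ≡ 1 mod 4, sign kept]
  = (21/29)    [79 ≡ 21 mod 29]
  = (29/21)    [QR: 21 ≡ 1 mod 4, sign kept]
  = (8/21)    [29 ≡ 8 mod 21]
  = -(1/21)    [21 ≡ 5 mod 8 ⇒ (2/21)^3 = -1]
  = -1    [(1/21) = 1]
Product: (-1)·(-1) = 1.

1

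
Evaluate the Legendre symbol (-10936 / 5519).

-1

Reduce the numerator: -10936 ≡ 102 (mod 5519), so (-10936 / 5519) = (102 / 5519).
Factor out 2: 102 = 2·51. Since 5519 ≡ 7 (mod 8), (2 / 5519) = +1. Now have (51 / 5519).
Both 51 ≡ 3 and 5519 ≡ 3 (mod 4), so reciprocity gives (51 / 5519) = -(5519 / 51). Reduce: 5519 ≡ 11 (mod 51). Now have -(11 / 51).
Both 11 ≡ 3 and 51 ≡ 3 (mod 4), so reciprocity gives (11 / 51) = -(51 / 11). Reduce: 51 ≡ 7 (mod 11). Now have (7 / 11).
Both 7 ≡ 3 and 11 ≡ 3 (mod 4), so reciprocity gives (7 / 11) = -(11 / 7). Reduce: 11 ≡ 4 (mod 7). Now have -(4 / 7).
Factor out 2: 4 = 2^2. Since 7 ≡ 7 (mod 8), (2 / 7) = +1, and (2 / 7)^2 = +1. Now have -(1 / 7).
(1 / 7) = 1. Collecting the sign factors: -1.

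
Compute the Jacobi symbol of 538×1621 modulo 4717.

-1

By multiplicativity, (538·1621 / 4717) = (538 / 4717)·(1621 / 4717).
First factor (538 / 4717):
Factor out 2: 538 = 2·269. Since 4717 ≡ 5 (mod 8), (2 / 4717) = -1. Now have -(269 / 4717).
269 ≡ 1 (mod 4), so quadratic reciprocity gives (269 / 4717) = (4717 / 269). Reduce: 4717 ≡ 144 (mod 269). Now have -(144 / 269).
Factor out 2: 144 = 2^4·9. Since 269 ≡ 5 (mod 8), (2 / 269) = -1, and (2 / 269)^4 = +1. Now have -(9 / 269).
9 ≡ 1 (mod 4), so quadratic reciprocity gives (9 / 269) = (269 / 9). Reduce: 269 ≡ 8 (mod 9). Now have -(8 / 9).
Factor out 2: 8 = 2^3. Since 9 ≡ 1 (mod 8), (2 / 9) = +1, and (2 / 9)^3 = +1. Now have -(1 / 9).
(1 / 9) = 1. Collecting the sign factors: -1.
Second factor (1621 / 4717):
1621 ≡ 1 (mod 4), so quadratic reciprocity gives (1621 / 4717) = (4717 / 1621). Reduce: 4717 ≡ 1475 (mod 1621). Now have (1475 / 1621).
1621 ≡ 1 (mod 4), so quadratic reciprocity gives (1475 / 1621) = (1621 / 1475). Reduce: 1621 ≡ 146 (mod 1475). Now have (146 / 1475).
Factor out 2: 146 = 2·73. Since 1475 ≡ 3 (mod 8), (2 / 1475) = -1. Now have -(73 / 1475).
73 ≡ 1 (mod 4), so quadratic reciprocity gives (73 / 1475) = (1475 / 73). Reduce: 1475 ≡ 15 (mod 73). Now have -(15 / 73).
73 ≡ 1 (mod 4), so quadratic reciprocity gives (15 / 73) = (73 / 15). Reduce: 73 ≡ 13 (mod 15). Now have -(13 / 15).
13 ≡ 1 (mod 4), so quadratic reciprocity gives (13 / 15) = (15 / 13). Reduce: 15 ≡ 2 (mod 13). Now have -(2 / 13).
Factor out 2: 2 = 2. Since 13 ≡ 5 (mod 8), (2 / 13) = -1. Now have (1 / 13).
(1 / 13) = 1. Collecting the sign factors: 1.
Product: (-1)·(1) = -1.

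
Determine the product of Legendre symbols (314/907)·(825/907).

By multiplicativity, (314·825/907) = (314/907)·(825/907).
First factor (314/907):
(314/907)
  = -(157/907)    [907 ≡ 3 mod 8 ⇒ (2/907) = -1]
  = -(907/157)    [QR: 157 ≡ 1 mod 4, sign kept]
  = -(122/157)    [907 ≡ 122 mod 157]
  = (61/157)    [157 ≡ 5 mod 8 ⇒ (2/157) = -1]
  = (157/61)    [QR: 61 ≡ 1 mod 4, sign kept]
  = (35/61)    [157 ≡ 35 mod 61]
  = (61/35)    [QR: 61 ≡ 1 mod 4, sign kept]
  = (26/35)    [61 ≡ 26 mod 35]
  = -(13/35)    [35 ≡ 3 mod 8 ⇒ (2/35) = -1]
  = -(35/13)    [QR: 13 ≡ 1 mod 4, sign kept]
  = -(9/13)    [35 ≡ 9 mod 13]
  = -(13/9)    [QR: 9 ≡ 1 mod 4, sign kept]
  = -(4/9)    [13 ≡ 4 mod 9]
  = -(1/9)    [9 ≡ 1 mod 8 ⇒ (2/9)^2 = +1]
  = -1    [(1/9) = 1]
Second factor (825/907):
(825/907)
  = (907/825)    [QR: 825 ≡ 1 mod 4, sign kept]
  = (82/825)    [907 ≡ 82 mod 825]
  = (41/825)    [825 ≡ 1 mod 8 ⇒ (2/825) = +1]
  = (825/41)    [QR: 41 ≡ 1 mod 4, sign kept]
  = (5/41)    [825 ≡ 5 mod 41]
  = (41/5)    [QR: 5 ≡ 1 mod 4, sign kept]
  = (1/5)    [41 ≡ 1 mod 5]
  = 1    [(1/5) = 1]
Product: (-1)·(1) = -1.

-1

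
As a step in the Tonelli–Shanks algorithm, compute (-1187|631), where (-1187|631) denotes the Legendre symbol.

-1

Reduce the numerator: -1187 ≡ 75 (mod 631), so (-1187|631) = (75|631).
Both 75 ≡ 3 and 631 ≡ 3 (mod 4), so reciprocity gives (75|631) = -(631|75). Reduce: 631 ≡ 31 (mod 75). Now have -(31|75).
Both 31 ≡ 3 and 75 ≡ 3 (mod 4), so reciprocity gives (31|75) = -(75|31). Reduce: 75 ≡ 13 (mod 31). Now have (13|31).
13 ≡ 1 (mod 4), so quadratic reciprocity gives (13|31) = (31|13). Reduce: 31 ≡ 5 (mod 13). Now have (5|13).
5 ≡ 1 (mod 4), so quadratic reciprocity gives (5|13) = (13|5). Reduce: 13 ≡ 3 (mod 5). Now have (3|5).
5 ≡ 1 (mod 4), so quadratic reciprocity gives (3|5) = (5|3). Reduce: 5 ≡ 2 (mod 3). Now have (2|3).
Factor out 2: 2 = 2. Since 3 ≡ 3 (mod 8), (2|3) = -1. Now have -(1|3).
(1|3) = 1. Collecting the sign factors: -1.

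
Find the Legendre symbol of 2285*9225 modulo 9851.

By multiplicativity, (2285·9225 / 9851) = (2285 / 9851)·(9225 / 9851).
First factor (2285 / 9851):
(2285 / 9851)
  = (9851 / 2285)    [QR: 2285 ≡ 1 mod 4, sign kept]
  = (711 / 2285)    [9851 ≡ 711 mod 2285]
  = (2285 / 711)    [QR: 2285 ≡ 1 mod 4, sign kept]
  = (152 / 711)    [2285 ≡ 152 mod 711]
  = (19 / 711)    [711 ≡ 7 mod 8 ⇒ (2 / 711)^3 = +1]
  = -(711 / 19)    [QR: both ≡ 3 mod 4, sign flips]
  = -(8 / 19)    [711 ≡ 8 mod 19]
  = (1 / 19)    [19 ≡ 3 mod 8 ⇒ (2 / 19)^3 = -1]
  = 1    [(1 / 19) = 1]
Second factor (9225 / 9851):
(9225 / 9851)
  = (9851 / 9225)    [QR: 9225 ≡ 1 mod 4, sign kept]
  = (626 / 9225)    [9851 ≡ 626 mod 9225]
  = (313 / 9225)    [9225 ≡ 1 mod 8 ⇒ (2 / 9225) = +1]
  = (9225 / 313)    [QR: 313 ≡ 1 mod 4, sign kept]
  = (148 / 313)    [9225 ≡ 148 mod 313]
  = (37 / 313)    [313 ≡ 1 mod 8 ⇒ (2 / 313)^2 = +1]
  = (313 / 37)    [QR: 37 ≡ 1 mod 4, sign kept]
  = (17 / 37)    [313 ≡ 17 mod 37]
  = (37 / 17)    [QR: 17 ≡ 1 mod 4, sign kept]
  = (3 / 17)    [37 ≡ 3 mod 17]
  = (17 / 3)    [QR: 17 ≡ 1 mod 4, sign kept]
  = (2 / 3)    [17 ≡ 2 mod 3]
  = -(1 / 3)    [3 ≡ 3 mod 8 ⇒ (2 / 3) = -1]
  = -1    [(1 / 3) = 1]
Product: (1)·(-1) = -1.

-1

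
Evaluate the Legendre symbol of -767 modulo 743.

-1

Reduce the numerator: -767 ≡ 719 (mod 743), so (-767/743) = (719/743).
Both 719 ≡ 3 and 743 ≡ 3 (mod 4), so reciprocity gives (719/743) = -(743/719). Reduce: 743 ≡ 24 (mod 719). Now have -(24/719).
Factor out 2: 24 = 2^3·3. Since 719 ≡ 7 (mod 8), (2/719) = +1, and (2/719)^3 = +1. Now have -(3/719).
Both 3 ≡ 3 and 719 ≡ 3 (mod 4), so reciprocity gives (3/719) = -(719/3). Reduce: 719 ≡ 2 (mod 3). Now have (2/3).
Factor out 2: 2 = 2. Since 3 ≡ 3 (mod 8), (2/3) = -1. Now have -(1/3).
(1/3) = 1. Collecting the sign factors: -1.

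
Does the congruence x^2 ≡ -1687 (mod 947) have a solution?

no

(-1687|947)
  = -(1687|947)    [947 ≡ 3 mod 4 ⇒ (-1|947) = -1]
  = -(740|947)    [1687 ≡ 740 mod 947]
  = -(185|947)    [947 ≡ 3 mod 8 ⇒ (2|947)^2 = +1]
  = -(947|185)    [QR: 185 ≡ 1 mod 4, sign kept]
  = -(22|185)    [947 ≡ 22 mod 185]
  = -(11|185)    [185 ≡ 1 mod 8 ⇒ (2|185) = +1]
  = -(185|11)    [QR: 185 ≡ 1 mod 4, sign kept]
  = -(9|11)    [185 ≡ 9 mod 11]
  = -(11|9)    [QR: 9 ≡ 1 mod 4, sign kept]
  = -(2|9)    [11 ≡ 2 mod 9]
  = -(1|9)    [9 ≡ 1 mod 8 ⇒ (2|9) = +1]
  = -1    [(1|9) = 1]
(-1687|947) = -1, and 947 is prime, so -1687 is not a quadratic residue mod 947.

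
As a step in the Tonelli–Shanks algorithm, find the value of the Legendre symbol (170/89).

1

Reduce the numerator: 170 ≡ 81 (mod 89), so (170/89) = (81/89).
81 ≡ 1 (mod 4), so quadratic reciprocity gives (81/89) = (89/81). Reduce: 89 ≡ 8 (mod 81). Now have (8/81).
Factor out 2: 8 = 2^3. Since 81 ≡ 1 (mod 8), (2/81) = +1, and (2/81)^3 = +1. Now have (1/81).
(1/81) = 1. Collecting the sign factors: 1.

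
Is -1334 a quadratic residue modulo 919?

Pull out -1: (-1334/919) = (-1/919)·(1334/919). Since 919 ≡ 3 (mod 4), (-1/919) = -1. Now have -(1334/919).
Reduce the numerator: 1334 ≡ 415 (mod 919), so (1334/919) = (415/919).
Both 415 ≡ 3 and 919 ≡ 3 (mod 4), so reciprocity gives (415/919) = -(919/415). Reduce: 919 ≡ 89 (mod 415). Now have (89/415).
89 ≡ 1 (mod 4), so quadratic reciprocity gives (89/415) = (415/89). Reduce: 415 ≡ 59 (mod 89). Now have (59/89).
89 ≡ 1 (mod 4), so quadratic reciprocity gives (59/89) = (89/59). Reduce: 89 ≡ 30 (mod 59). Now have (30/59).
Factor out 2: 30 = 2·15. Since 59 ≡ 3 (mod 8), (2/59) = -1. Now have -(15/59).
Both 15 ≡ 3 and 59 ≡ 3 (mod 4), so reciprocity gives (15/59) = -(59/15). Reduce: 59 ≡ 14 (mod 15). Now have (14/15).
Factor out 2: 14 = 2·7. Since 15 ≡ 7 (mod 8), (2/15) = +1. Now have (7/15).
Both 7 ≡ 3 and 15 ≡ 3 (mod 4), so reciprocity gives (7/15) = -(15/7). Reduce: 15 ≡ 1 (mod 7). Now have -(1/7).
(1/7) = 1. Collecting the sign factors: -1.
(-1334/919) = -1, and 919 is prime, so -1334 is not a quadratic residue mod 919.

no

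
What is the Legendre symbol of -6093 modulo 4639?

-1

(-6093/4639)
  = (3185/4639)    [-6093 ≡ 3185 mod 4639]
  = (4639/3185)    [QR: 3185 ≡ 1 mod 4, sign kept]
  = (1454/3185)    [4639 ≡ 1454 mod 3185]
  = (727/3185)    [3185 ≡ 1 mod 8 ⇒ (2/3185) = +1]
  = (3185/727)    [QR: 3185 ≡ 1 mod 4, sign kept]
  = (277/727)    [3185 ≡ 277 mod 727]
  = (727/277)    [QR: 277 ≡ 1 mod 4, sign kept]
  = (173/277)    [727 ≡ 173 mod 277]
  = (277/173)    [QR: 173 ≡ 1 mod 4, sign kept]
  = (104/173)    [277 ≡ 104 mod 173]
  = -(13/173)    [173 ≡ 5 mod 8 ⇒ (2/173)^3 = -1]
  = -(173/13)    [QR: 13 ≡ 1 mod 4, sign kept]
  = -(4/13)    [173 ≡ 4 mod 13]
  = -(1/13)    [13 ≡ 5 mod 8 ⇒ (2/13)^2 = +1]
  = -1    [(1/13) = 1]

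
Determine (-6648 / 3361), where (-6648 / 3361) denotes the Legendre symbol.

Reduce the numerator: -6648 ≡ 74 (mod 3361), so (-6648 / 3361) = (74 / 3361).
Factor out 2: 74 = 2·37. Since 3361 ≡ 1 (mod 8), (2 / 3361) = +1. Now have (37 / 3361).
37 ≡ 1 (mod 4), so quadratic reciprocity gives (37 / 3361) = (3361 / 37). Reduce: 3361 ≡ 31 (mod 37). Now have (31 / 37).
37 ≡ 1 (mod 4), so quadratic reciprocity gives (31 / 37) = (37 / 31). Reduce: 37 ≡ 6 (mod 31). Now have (6 / 31).
Factor out 2: 6 = 2·3. Since 31 ≡ 7 (mod 8), (2 / 31) = +1. Now have (3 / 31).
Both 3 ≡ 3 and 31 ≡ 3 (mod 4), so reciprocity gives (3 / 31) = -(31 / 3). Reduce: 31 ≡ 1 (mod 3). Now have -(1 / 3).
(1 / 3) = 1. Collecting the sign factors: -1.

-1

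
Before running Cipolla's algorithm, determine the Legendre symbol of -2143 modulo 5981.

1

(-2143|5981)
  = (3838|5981)    [-2143 ≡ 3838 mod 5981]
  = -(1919|5981)    [5981 ≡ 5 mod 8 ⇒ (2|5981) = -1]
  = -(5981|1919)    [QR: 5981 ≡ 1 mod 4, sign kept]
  = -(224|1919)    [5981 ≡ 224 mod 1919]
  = -(7|1919)    [1919 ≡ 7 mod 8 ⇒ (2|1919)^5 = +1]
  = (1919|7)    [QR: both ≡ 3 mod 4, sign flips]
  = (1|7)    [1919 ≡ 1 mod 7]
  = 1    [(1|7) = 1]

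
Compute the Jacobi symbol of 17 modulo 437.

17 ≡ 1 (mod 4), so quadratic reciprocity gives (17 / 437) = (437 / 17). Reduce: 437 ≡ 12 (mod 17). Now have (12 / 17).
Factor out 2: 12 = 2^2·3. Since 17 ≡ 1 (mod 8), (2 / 17) = +1, and (2 / 17)^2 = +1. Now have (3 / 17).
17 ≡ 1 (mod 4), so quadratic reciprocity gives (3 / 17) = (17 / 3). Reduce: 17 ≡ 2 (mod 3). Now have (2 / 3).
Factor out 2: 2 = 2. Since 3 ≡ 3 (mod 8), (2 / 3) = -1. Now have -(1 / 3).
(1 / 3) = 1. Collecting the sign factors: -1.

-1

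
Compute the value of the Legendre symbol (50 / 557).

Factor out 2: 50 = 2·25. Since 557 ≡ 5 (mod 8), (2 / 557) = -1. Now have -(25 / 557).
25 ≡ 1 (mod 4), so quadratic reciprocity gives (25 / 557) = (557 / 25). Reduce: 557 ≡ 7 (mod 25). Now have -(7 / 25).
25 ≡ 1 (mod 4), so quadratic reciprocity gives (7 / 25) = (25 / 7). Reduce: 25 ≡ 4 (mod 7). Now have -(4 / 7).
Factor out 2: 4 = 2^2. Since 7 ≡ 7 (mod 8), (2 / 7) = +1, and (2 / 7)^2 = +1. Now have -(1 / 7).
(1 / 7) = 1. Collecting the sign factors: -1.

-1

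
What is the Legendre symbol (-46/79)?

(-46/79)
  = -(46/79)    [79 ≡ 3 mod 4 ⇒ (-1/79) = -1]
  = -(23/79)    [79 ≡ 7 mod 8 ⇒ (2/79) = +1]
  = (79/23)    [QR: both ≡ 3 mod 4, sign flips]
  = (10/23)    [79 ≡ 10 mod 23]
  = (5/23)    [23 ≡ 7 mod 8 ⇒ (2/23) = +1]
  = (23/5)    [QR: 5 ≡ 1 mod 4, sign kept]
  = (3/5)    [23 ≡ 3 mod 5]
  = (5/3)    [QR: 5 ≡ 1 mod 4, sign kept]
  = (2/3)    [5 ≡ 2 mod 3]
  = -(1/3)    [3 ≡ 3 mod 8 ⇒ (2/3) = -1]
  = -1    [(1/3) = 1]

-1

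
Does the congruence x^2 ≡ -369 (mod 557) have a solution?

no

(-369/557)
  = (188/557)    [-369 ≡ 188 mod 557]
  = (47/557)    [557 ≡ 5 mod 8 ⇒ (2/557)^2 = +1]
  = (557/47)    [QR: 557 ≡ 1 mod 4, sign kept]
  = (40/47)    [557 ≡ 40 mod 47]
  = (5/47)    [47 ≡ 7 mod 8 ⇒ (2/47)^3 = +1]
  = (47/5)    [QR: 5 ≡ 1 mod 4, sign kept]
  = (2/5)    [47 ≡ 2 mod 5]
  = -(1/5)    [5 ≡ 5 mod 8 ⇒ (2/5) = -1]
  = -1    [(1/5) = 1]
The Legendre symbol is -1, so x^2 ≡ -369 (mod 557) has no solution.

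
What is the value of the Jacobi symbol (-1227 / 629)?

1

Reduce the numerator: -1227 ≡ 31 (mod 629), so (-1227 / 629) = (31 / 629).
629 ≡ 1 (mod 4), so quadratic reciprocity gives (31 / 629) = (629 / 31). Reduce: 629 ≡ 9 (mod 31). Now have (9 / 31).
9 ≡ 1 (mod 4), so quadratic reciprocity gives (9 / 31) = (31 / 9). Reduce: 31 ≡ 4 (mod 9). Now have (4 / 9).
Factor out 2: 4 = 2^2. Since 9 ≡ 1 (mod 8), (2 / 9) = +1, and (2 / 9)^2 = +1. Now have (1 / 9).
(1 / 9) = 1. Collecting the sign factors: 1.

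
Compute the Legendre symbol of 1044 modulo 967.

-1

Reduce the numerator: 1044 ≡ 77 (mod 967), so (1044|967) = (77|967).
77 ≡ 1 (mod 4), so quadratic reciprocity gives (77|967) = (967|77). Reduce: 967 ≡ 43 (mod 77). Now have (43|77).
77 ≡ 1 (mod 4), so quadratic reciprocity gives (43|77) = (77|43). Reduce: 77 ≡ 34 (mod 43). Now have (34|43).
Factor out 2: 34 = 2·17. Since 43 ≡ 3 (mod 8), (2|43) = -1. Now have -(17|43).
17 ≡ 1 (mod 4), so quadratic reciprocity gives (17|43) = (43|17). Reduce: 43 ≡ 9 (mod 17). Now have -(9|17).
9 ≡ 1 (mod 4), so quadratic reciprocity gives (9|17) = (17|9). Reduce: 17 ≡ 8 (mod 9). Now have -(8|9).
Factor out 2: 8 = 2^3. Since 9 ≡ 1 (mod 8), (2|9) = +1, and (2|9)^3 = +1. Now have -(1|9).
(1|9) = 1. Collecting the sign factors: -1.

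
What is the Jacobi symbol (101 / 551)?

-1

101 ≡ 1 (mod 4), so quadratic reciprocity gives (101 / 551) = (551 / 101). Reduce: 551 ≡ 46 (mod 101). Now have (46 / 101).
Factor out 2: 46 = 2·23. Since 101 ≡ 5 (mod 8), (2 / 101) = -1. Now have -(23 / 101).
101 ≡ 1 (mod 4), so quadratic reciprocity gives (23 / 101) = (101 / 23). Reduce: 101 ≡ 9 (mod 23). Now have -(9 / 23).
9 ≡ 1 (mod 4), so quadratic reciprocity gives (9 / 23) = (23 / 9). Reduce: 23 ≡ 5 (mod 9). Now have -(5 / 9).
5 ≡ 1 (mod 4), so quadratic reciprocity gives (5 / 9) = (9 / 5). Reduce: 9 ≡ 4 (mod 5). Now have -(4 / 5).
Factor out 2: 4 = 2^2. Since 5 ≡ 5 (mod 8), (2 / 5) = -1, and (2 / 5)^2 = +1. Now have -(1 / 5).
(1 / 5) = 1. Collecting the sign factors: -1.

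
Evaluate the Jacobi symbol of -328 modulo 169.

1

Pull out -1: (-328/169) = (-1/169)·(328/169). Since 169 ≡ 1 (mod 4), (-1/169) = +1. Now have (328/169).
Reduce the numerator: 328 ≡ 159 (mod 169), so (328/169) = (159/169).
169 ≡ 1 (mod 4), so quadratic reciprocity gives (159/169) = (169/159). Reduce: 169 ≡ 10 (mod 159). Now have (10/159).
Factor out 2: 10 = 2·5. Since 159 ≡ 7 (mod 8), (2/159) = +1. Now have (5/159).
5 ≡ 1 (mod 4), so quadratic reciprocity gives (5/159) = (159/5). Reduce: 159 ≡ 4 (mod 5). Now have (4/5).
Factor out 2: 4 = 2^2. Since 5 ≡ 5 (mod 8), (2/5) = -1, and (2/5)^2 = +1. Now have (1/5).
(1/5) = 1. Collecting the sign factors: 1.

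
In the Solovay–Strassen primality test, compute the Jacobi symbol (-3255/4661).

-1

(-3255/4661)
  = (3255/4661)    [4661 ≡ 1 mod 4 ⇒ (-1/4661) = +1]
  = (4661/3255)    [QR: 4661 ≡ 1 mod 4, sign kept]
  = (1406/3255)    [4661 ≡ 1406 mod 3255]
  = (703/3255)    [3255 ≡ 7 mod 8 ⇒ (2/3255) = +1]
  = -(3255/703)    [QR: both ≡ 3 mod 4, sign flips]
  = -(443/703)    [3255 ≡ 443 mod 703]
  = (703/443)    [QR: both ≡ 3 mod 4, sign flips]
  = (260/443)    [703 ≡ 260 mod 443]
  = (65/443)    [443 ≡ 3 mod 8 ⇒ (2/443)^2 = +1]
  = (443/65)    [QR: 65 ≡ 1 mod 4, sign kept]
  = (53/65)    [443 ≡ 53 mod 65]
  = (65/53)    [QR: 53 ≡ 1 mod 4, sign kept]
  = (12/53)    [65 ≡ 12 mod 53]
  = (3/53)    [53 ≡ 5 mod 8 ⇒ (2/53)^2 = +1]
  = (53/3)    [QR: 53 ≡ 1 mod 4, sign kept]
  = (2/3)    [53 ≡ 2 mod 3]
  = -(1/3)    [3 ≡ 3 mod 8 ⇒ (2/3) = -1]
  = -1    [(1/3) = 1]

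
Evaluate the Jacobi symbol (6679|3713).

(6679|3713)
  = (2966|3713)    [6679 ≡ 2966 mod 3713]
  = (1483|3713)    [3713 ≡ 1 mod 8 ⇒ (2|3713) = +1]
  = (3713|1483)    [QR: 3713 ≡ 1 mod 4, sign kept]
  = (747|1483)    [3713 ≡ 747 mod 1483]
  = -(1483|747)    [QR: both ≡ 3 mod 4, sign flips]
  = -(736|747)    [1483 ≡ 736 mod 747]
  = (23|747)    [747 ≡ 3 mod 8 ⇒ (2|747)^5 = -1]
  = -(747|23)    [QR: both ≡ 3 mod 4, sign flips]
  = -(11|23)    [747 ≡ 11 mod 23]
  = (23|11)    [QR: both ≡ 3 mod 4, sign flips]
  = (1|11)    [23 ≡ 1 mod 11]
  = 1    [(1|11) = 1]

1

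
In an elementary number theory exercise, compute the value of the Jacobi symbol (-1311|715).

(-1311|715)
  = -(1311|715)    [715 ≡ 3 mod 4 ⇒ (-1|715) = -1]
  = -(596|715)    [1311 ≡ 596 mod 715]
  = -(149|715)    [715 ≡ 3 mod 8 ⇒ (2|715)^2 = +1]
  = -(715|149)    [QR: 149 ≡ 1 mod 4, sign kept]
  = -(119|149)    [715 ≡ 119 mod 149]
  = -(149|119)    [QR: 149 ≡ 1 mod 4, sign kept]
  = -(30|119)    [149 ≡ 30 mod 119]
  = -(15|119)    [119 ≡ 7 mod 8 ⇒ (2|119) = +1]
  = (119|15)    [QR: both ≡ 3 mod 4, sign flips]
  = (14|15)    [119 ≡ 14 mod 15]
  = (7|15)    [15 ≡ 7 mod 8 ⇒ (2|15) = +1]
  = -(15|7)    [QR: both ≡ 3 mod 4, sign flips]
  = -(1|7)    [15 ≡ 1 mod 7]
  = -1    [(1|7) = 1]

-1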